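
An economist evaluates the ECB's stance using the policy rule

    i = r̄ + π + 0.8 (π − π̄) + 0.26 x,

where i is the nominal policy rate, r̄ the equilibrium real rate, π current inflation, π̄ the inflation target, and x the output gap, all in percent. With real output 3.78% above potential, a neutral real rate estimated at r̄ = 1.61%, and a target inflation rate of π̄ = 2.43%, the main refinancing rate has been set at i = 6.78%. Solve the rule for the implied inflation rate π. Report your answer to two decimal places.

3.41%

Output 3.78% above potential → x = 3.78.
Collecting π: i = r̄ + (1 + 0.8) π − 0.8 π̄ + 0.26 x
1.8 π = 6.78 − 1.61 + 0.8 × 2.43 − 0.26 × 3.78 = 6.1312
π = 6.1312 / 1.8 = 3.41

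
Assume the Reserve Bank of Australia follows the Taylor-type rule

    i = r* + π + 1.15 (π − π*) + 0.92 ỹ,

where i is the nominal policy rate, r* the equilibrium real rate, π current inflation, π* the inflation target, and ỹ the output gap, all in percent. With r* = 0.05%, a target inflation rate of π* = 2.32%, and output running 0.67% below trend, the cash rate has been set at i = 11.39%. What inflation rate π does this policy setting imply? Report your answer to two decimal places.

6.80%

Output 0.67% below potential → ỹ = -0.67.
Collecting π: i = r* + (1 + 1.15) π − 1.15 π* + 0.92 ỹ
2.15 π = 11.39 − 0.05 + 1.15 × 2.32 − 0.92 × (-0.67) = 14.6244
π = 14.6244 / 2.15 = 6.80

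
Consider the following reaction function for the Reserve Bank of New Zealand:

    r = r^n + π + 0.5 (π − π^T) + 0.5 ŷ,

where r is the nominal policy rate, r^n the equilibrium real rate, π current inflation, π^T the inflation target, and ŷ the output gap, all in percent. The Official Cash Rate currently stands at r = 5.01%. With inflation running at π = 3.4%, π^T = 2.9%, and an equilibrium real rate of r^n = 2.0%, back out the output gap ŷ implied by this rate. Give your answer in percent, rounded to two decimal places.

-1.28%

0.5 ŷ = 5.01 − 2.0 − 3.4 − 0.5 × (3.4 − 2.9) = -0.64
ŷ = -0.64 / 0.5 = -1.28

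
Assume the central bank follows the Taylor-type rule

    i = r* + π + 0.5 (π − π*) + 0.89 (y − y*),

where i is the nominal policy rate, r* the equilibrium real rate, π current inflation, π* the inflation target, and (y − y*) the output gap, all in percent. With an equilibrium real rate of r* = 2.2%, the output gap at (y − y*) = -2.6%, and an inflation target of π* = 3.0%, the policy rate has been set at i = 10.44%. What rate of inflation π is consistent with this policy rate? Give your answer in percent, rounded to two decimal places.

8.04%

Collecting π: i = r* + (1 + 0.5) π − 0.5 π* + 0.89 (y − y*)
1.5 π = 10.44 − 2.2 + 0.5 × 3.0 − 0.89 × (-2.6) = 12.054
π = 12.054 / 1.5 = 8.04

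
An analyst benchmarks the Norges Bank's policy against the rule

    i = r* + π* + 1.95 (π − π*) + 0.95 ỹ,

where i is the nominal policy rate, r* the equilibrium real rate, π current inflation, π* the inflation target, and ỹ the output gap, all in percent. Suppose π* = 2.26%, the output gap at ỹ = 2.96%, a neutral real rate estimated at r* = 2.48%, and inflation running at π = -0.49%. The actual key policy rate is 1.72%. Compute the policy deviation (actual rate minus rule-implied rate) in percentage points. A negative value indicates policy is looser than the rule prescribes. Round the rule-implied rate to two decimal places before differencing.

-0.47 pp

i = 2.48 + 2.26 + 1.95 × (-0.49 − 2.26) + 0.95 × 2.96
   = 2.48 + 2.26 − 5.3625 + 2.812 = 2.19
Deviation = 1.72 − 2.19 = -0.47 pp.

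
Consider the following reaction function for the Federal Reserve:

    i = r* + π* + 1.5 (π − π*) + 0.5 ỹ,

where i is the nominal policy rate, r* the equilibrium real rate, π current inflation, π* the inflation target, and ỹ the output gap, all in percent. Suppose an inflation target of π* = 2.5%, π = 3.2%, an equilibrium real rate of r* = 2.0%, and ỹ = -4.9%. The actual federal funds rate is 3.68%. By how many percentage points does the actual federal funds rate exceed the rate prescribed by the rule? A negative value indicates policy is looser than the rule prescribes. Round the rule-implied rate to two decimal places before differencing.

0.58 pp

i = 2.0 + 2.5 + 1.5 × (3.2 − 2.5) + 0.5 × (-4.9)
   = 2.0 + 2.5 + 1.05 − 2.45 = 3.10
Deviation = 3.68 − 3.10 = 0.58 pp.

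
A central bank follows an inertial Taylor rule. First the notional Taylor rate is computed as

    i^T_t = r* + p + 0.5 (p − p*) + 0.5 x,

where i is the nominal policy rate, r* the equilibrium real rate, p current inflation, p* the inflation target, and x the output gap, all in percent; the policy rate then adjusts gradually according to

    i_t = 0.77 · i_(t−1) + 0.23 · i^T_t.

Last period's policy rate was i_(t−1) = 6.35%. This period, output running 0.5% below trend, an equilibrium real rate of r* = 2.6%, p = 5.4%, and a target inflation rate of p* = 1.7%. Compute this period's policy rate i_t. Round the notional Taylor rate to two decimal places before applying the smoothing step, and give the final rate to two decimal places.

Output 0.5% below potential → x = -0.5.
i^T_t = 2.6 + 5.4 + 0.5 × (5.4 − 1.7) + 0.5 × (-0.5)
   = 2.6 + 5.4 + 1.85 − 0.25 = 9.60
i_t = 0.77 × 6.35 + 0.23 × 9.60 = 4.8895 + 2.208 = 7.10

7.10%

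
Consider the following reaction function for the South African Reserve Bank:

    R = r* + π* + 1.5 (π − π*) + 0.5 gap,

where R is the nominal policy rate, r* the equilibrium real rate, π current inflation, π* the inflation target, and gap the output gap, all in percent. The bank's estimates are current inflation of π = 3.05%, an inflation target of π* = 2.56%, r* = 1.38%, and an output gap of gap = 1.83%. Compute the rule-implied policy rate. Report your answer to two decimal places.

R = 1.38 + 2.56 + 1.5 × (3.05 − 2.56) + 0.5 × 1.83
   = 1.38 + 2.56 + 0.735 + 0.915 = 5.59

5.59%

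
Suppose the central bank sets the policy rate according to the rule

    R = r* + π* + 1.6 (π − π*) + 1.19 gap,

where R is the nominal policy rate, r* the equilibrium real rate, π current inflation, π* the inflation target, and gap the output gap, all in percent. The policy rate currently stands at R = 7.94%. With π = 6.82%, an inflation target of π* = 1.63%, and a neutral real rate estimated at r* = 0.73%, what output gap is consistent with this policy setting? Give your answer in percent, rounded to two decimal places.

1.19 gap = 7.94 − 0.73 − 1.63 − 1.6 × (6.82 − 1.63) = -2.724
gap = -2.724 / 1.19 = -2.29

-2.29%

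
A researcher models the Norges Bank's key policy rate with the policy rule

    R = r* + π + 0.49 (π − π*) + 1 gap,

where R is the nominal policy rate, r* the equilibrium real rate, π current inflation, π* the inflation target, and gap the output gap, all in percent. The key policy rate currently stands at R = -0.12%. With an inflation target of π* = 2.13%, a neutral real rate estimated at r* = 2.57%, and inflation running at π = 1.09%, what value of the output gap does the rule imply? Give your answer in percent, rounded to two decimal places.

1 gap = -0.12 − 2.57 − 1.09 − 0.49 × (1.09 − 2.13) = -3.2704
gap = -3.2704 / 1 = -3.27

-3.27%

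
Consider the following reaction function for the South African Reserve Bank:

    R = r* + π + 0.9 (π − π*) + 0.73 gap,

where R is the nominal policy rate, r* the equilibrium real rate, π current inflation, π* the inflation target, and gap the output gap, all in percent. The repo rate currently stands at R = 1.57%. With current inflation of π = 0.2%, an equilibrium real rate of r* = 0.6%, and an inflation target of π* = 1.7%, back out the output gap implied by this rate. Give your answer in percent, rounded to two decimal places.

0.73 gap = 1.57 − 0.6 − 0.2 − 0.9 × (0.2 − 1.7) = 2.12
gap = 2.12 / 0.73 = 2.90

2.90%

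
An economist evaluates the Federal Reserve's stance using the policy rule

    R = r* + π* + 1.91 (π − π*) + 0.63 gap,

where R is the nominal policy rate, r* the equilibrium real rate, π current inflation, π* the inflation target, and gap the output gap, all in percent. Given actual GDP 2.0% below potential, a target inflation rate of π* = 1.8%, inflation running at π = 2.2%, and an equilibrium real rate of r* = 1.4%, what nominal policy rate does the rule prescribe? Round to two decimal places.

2.70%

Output 2.0% below potential → gap = -2.0.
R = 1.4 + 1.8 + 1.91 × (2.2 − 1.8) + 0.63 × (-2.0)
   = 1.4 + 1.8 + 0.764 − 1.26 = 2.70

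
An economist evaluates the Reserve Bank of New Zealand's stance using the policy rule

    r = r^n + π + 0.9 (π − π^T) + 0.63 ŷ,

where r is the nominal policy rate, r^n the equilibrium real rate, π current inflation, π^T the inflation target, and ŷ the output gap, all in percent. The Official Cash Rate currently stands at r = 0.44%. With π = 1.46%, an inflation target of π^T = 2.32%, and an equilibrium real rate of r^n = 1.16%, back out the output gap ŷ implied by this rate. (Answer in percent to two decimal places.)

-2.23%

0.63 ŷ = 0.44 − 1.16 − 1.46 − 0.9 × (1.46 − 2.32) = -1.406
ŷ = -1.406 / 0.63 = -2.23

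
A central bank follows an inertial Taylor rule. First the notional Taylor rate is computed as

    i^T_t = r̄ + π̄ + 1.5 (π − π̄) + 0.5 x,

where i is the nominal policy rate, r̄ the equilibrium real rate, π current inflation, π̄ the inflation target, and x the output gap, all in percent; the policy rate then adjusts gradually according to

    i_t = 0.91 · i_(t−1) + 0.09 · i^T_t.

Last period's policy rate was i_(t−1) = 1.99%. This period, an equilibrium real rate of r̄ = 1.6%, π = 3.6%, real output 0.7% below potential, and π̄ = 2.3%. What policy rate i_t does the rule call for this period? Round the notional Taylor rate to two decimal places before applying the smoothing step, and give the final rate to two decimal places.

Output 0.7% below potential → x = -0.7.
i^T_t = 1.6 + 2.3 + 1.5 × (3.6 − 2.3) + 0.5 × (-0.7)
   = 1.6 + 2.3 + 1.95 − 0.35 = 5.50
i_t = 0.91 × 1.99 + 0.09 × 5.50 = 1.8109 + 0.495 = 2.31

2.31%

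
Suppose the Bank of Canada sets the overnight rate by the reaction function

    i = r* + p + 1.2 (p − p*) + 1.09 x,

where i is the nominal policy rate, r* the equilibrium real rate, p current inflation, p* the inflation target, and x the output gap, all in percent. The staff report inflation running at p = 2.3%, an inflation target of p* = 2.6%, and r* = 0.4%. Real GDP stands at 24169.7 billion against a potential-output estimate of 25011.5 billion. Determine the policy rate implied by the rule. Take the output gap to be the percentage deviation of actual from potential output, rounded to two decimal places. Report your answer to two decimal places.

-1.33%

Output gap = 100 × (24169.7 − 25011.5) / 25011.5 = -3.37%.
i = 0.40 + 2.30 + 1.2 × (2.30 − 2.60) + 1.09 × (-3.37)
   = 0.40 + 2.3 − 0.36 − 3.6733 = -1.33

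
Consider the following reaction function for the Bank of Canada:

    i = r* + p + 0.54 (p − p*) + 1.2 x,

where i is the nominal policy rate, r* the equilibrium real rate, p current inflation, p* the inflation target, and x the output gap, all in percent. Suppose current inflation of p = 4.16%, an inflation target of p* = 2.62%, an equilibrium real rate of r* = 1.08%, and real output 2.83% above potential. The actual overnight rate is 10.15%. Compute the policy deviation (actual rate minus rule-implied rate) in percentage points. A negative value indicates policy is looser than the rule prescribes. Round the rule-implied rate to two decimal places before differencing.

Output 2.83% above potential → x = 2.83.
i = 1.08 + 4.16 + 0.54 × (4.16 − 2.62) + 1.2 × 2.83
   = 1.08 + 4.16 + 0.8316 + 3.396 = 9.47
Deviation = 10.15 − 9.47 = 0.68 pp.

0.68 pp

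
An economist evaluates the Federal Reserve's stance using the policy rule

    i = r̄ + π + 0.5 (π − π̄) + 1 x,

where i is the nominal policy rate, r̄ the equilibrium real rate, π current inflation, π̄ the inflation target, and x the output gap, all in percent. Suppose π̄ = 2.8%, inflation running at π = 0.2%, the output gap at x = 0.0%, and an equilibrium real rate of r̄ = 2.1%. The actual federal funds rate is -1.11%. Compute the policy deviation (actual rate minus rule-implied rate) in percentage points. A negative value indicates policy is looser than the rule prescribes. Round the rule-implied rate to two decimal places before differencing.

i = 2.1 + 0.2 + 0.5 × (0.2 − 2.8) + 1 × 0.0
   = 2.1 + 0.2 − 1.3 + 0 = 1.00
Deviation = -1.11 − 1.00 = -2.11 pp.

-2.11 pp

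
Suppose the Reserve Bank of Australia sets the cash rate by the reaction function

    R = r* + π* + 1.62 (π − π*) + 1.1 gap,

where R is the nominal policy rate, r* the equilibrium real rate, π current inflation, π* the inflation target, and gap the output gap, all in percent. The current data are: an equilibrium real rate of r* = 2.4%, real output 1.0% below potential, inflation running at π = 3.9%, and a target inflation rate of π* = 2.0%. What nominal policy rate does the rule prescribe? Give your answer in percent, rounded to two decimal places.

Output 1.0% below potential → gap = -1.0.
R = 2.4 + 2.0 + 1.62 × (3.9 − 2.0) + 1.1 × (-1.0)
   = 2.4 + 2 + 3.078 − 1.1 = 6.38

6.38%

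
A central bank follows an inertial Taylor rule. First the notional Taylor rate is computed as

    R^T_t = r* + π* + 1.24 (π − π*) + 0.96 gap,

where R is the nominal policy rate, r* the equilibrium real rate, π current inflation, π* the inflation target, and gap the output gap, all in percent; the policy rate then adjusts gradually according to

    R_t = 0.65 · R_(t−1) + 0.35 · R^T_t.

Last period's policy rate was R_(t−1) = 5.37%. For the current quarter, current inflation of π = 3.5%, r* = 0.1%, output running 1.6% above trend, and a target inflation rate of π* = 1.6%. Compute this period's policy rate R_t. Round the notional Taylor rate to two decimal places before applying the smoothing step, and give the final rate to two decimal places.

Output 1.6% above potential → gap = 1.6.
R^T_t = 0.1 + 1.6 + 1.24 × (3.5 − 1.6) + 0.96 × 1.6
   = 0.1 + 1.6 + 2.356 + 1.536 = 5.59
R_t = 0.65 × 5.37 + 0.35 × 5.59 = 3.4905 + 1.9565 = 5.45

5.45%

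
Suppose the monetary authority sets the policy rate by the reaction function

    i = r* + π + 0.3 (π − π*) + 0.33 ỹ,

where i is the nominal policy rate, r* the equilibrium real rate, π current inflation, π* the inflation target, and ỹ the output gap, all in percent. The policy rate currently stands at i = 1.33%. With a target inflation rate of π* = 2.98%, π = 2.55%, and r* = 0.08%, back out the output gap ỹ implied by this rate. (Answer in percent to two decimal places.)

-3.55%

0.33 ỹ = 1.33 − 0.08 − 2.55 − 0.3 × (2.55 − 2.98) = -1.171
ỹ = -1.171 / 0.33 = -3.55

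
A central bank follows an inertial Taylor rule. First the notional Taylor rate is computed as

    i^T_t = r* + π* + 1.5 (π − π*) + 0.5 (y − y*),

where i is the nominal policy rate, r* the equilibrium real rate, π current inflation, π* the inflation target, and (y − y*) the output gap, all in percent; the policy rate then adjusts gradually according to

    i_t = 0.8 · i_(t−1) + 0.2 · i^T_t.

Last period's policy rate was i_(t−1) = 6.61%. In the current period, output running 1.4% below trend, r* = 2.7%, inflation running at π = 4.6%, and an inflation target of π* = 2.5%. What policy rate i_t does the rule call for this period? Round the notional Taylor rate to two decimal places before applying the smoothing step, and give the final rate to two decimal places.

Output 1.4% below potential → (y − y*) = -1.4.
i^T_t = 2.7 + 2.5 + 1.5 × (4.6 − 2.5) + 0.5 × (-1.4)
   = 2.7 + 2.5 + 3.15 − 0.7 = 7.65
i_t = 0.8 × 6.61 + 0.2 × 7.65 = 5.288 + 1.53 = 6.82

6.82%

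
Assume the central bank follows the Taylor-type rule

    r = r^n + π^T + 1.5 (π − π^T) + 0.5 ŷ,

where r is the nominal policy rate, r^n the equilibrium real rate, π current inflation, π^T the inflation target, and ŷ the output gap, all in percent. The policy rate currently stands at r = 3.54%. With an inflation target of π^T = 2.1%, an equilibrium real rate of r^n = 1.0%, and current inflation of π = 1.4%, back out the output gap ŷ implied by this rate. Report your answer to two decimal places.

0.5 ŷ = 3.54 − 1.0 − 2.1 − 1.5 × (1.4 − 2.1) = 1.49
ŷ = 1.49 / 0.5 = 2.98

2.98%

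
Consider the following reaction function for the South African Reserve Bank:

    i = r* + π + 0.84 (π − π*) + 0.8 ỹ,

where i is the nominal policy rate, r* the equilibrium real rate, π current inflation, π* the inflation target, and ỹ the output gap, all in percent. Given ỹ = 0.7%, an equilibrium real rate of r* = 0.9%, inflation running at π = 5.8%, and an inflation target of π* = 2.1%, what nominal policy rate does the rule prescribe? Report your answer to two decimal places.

10.37%

i = 0.9 + 5.8 + 0.84 × (5.8 − 2.1) + 0.8 × 0.7
   = 0.9 + 5.8 + 3.108 + 0.56 = 10.37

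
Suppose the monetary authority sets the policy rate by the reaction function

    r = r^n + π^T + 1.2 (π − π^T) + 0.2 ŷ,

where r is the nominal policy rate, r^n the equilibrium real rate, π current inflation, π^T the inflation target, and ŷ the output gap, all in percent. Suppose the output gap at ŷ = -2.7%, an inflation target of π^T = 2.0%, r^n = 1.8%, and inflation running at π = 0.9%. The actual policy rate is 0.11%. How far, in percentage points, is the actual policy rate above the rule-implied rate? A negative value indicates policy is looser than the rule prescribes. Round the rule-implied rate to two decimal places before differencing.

r = 1.8 + 2.0 + 1.2 × (0.9 − 2.0) + 0.2 × (-2.7)
   = 1.8 + 2 − 1.32 − 0.54 = 1.94
Deviation = 0.11 − 1.94 = -1.83 pp.

-1.83 pp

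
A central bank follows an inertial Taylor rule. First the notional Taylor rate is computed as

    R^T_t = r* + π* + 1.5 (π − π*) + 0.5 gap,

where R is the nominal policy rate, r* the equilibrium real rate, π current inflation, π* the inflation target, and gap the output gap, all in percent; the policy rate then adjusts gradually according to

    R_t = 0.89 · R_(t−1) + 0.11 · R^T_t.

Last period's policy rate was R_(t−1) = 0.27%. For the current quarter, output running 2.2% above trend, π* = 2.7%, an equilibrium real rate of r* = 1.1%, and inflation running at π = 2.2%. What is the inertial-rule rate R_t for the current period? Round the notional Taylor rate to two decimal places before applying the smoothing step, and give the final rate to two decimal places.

Output 2.2% above potential → gap = 2.2.
R^T_t = 1.1 + 2.7 + 1.5 × (2.2 − 2.7) + 0.5 × 2.2
   = 1.1 + 2.7 − 0.75 + 1.1 = 4.15
R_t = 0.89 × 0.27 + 0.11 × 4.15 = 0.2403 + 0.4565 = 0.70

0.70%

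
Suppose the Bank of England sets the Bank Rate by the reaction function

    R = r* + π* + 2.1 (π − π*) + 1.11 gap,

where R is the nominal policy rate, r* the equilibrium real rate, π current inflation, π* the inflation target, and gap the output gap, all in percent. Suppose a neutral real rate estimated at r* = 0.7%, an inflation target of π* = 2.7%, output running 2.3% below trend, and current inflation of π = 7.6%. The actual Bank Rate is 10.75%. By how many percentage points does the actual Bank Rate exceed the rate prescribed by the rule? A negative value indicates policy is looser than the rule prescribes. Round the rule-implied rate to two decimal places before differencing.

-0.39 pp

Output 2.3% below potential → gap = -2.3.
R = 0.7 + 2.7 + 2.1 × (7.6 − 2.7) + 1.11 × (-2.3)
   = 0.7 + 2.7 + 10.29 − 2.553 = 11.14
Deviation = 10.75 − 11.14 = -0.39 pp.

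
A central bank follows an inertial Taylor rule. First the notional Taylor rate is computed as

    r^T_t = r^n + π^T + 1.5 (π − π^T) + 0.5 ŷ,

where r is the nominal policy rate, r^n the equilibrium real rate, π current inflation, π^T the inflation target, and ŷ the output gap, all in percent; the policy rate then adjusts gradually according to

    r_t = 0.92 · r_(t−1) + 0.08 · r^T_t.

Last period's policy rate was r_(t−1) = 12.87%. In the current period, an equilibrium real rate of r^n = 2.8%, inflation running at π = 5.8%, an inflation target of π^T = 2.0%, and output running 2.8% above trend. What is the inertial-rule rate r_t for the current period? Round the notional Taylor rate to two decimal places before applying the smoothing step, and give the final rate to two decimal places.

12.79%

Output 2.8% above potential → ŷ = 2.8.
r^T_t = 2.8 + 2.0 + 1.5 × (5.8 − 2.0) + 0.5 × 2.8
   = 2.8 + 2 + 5.7 + 1.4 = 11.90
r_t = 0.92 × 12.87 + 0.08 × 11.90 = 11.8404 + 0.952 = 12.79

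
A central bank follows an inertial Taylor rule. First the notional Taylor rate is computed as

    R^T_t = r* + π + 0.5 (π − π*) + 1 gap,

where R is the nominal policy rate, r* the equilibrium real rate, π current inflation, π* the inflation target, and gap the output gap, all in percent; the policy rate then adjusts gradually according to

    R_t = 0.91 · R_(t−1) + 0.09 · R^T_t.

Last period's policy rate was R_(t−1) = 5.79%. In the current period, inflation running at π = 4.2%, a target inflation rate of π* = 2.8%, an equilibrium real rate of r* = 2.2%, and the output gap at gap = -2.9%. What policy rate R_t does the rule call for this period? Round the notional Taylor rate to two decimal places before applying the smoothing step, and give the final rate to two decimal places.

R^T_t = 2.2 + 4.2 + 0.5 × (4.2 − 2.8) + 1 × (-2.9)
   = 2.2 + 4.2 + 0.7 − 2.9 = 4.20
R_t = 0.91 × 5.79 + 0.09 × 4.20 = 5.2689 + 0.378 = 5.65

5.65%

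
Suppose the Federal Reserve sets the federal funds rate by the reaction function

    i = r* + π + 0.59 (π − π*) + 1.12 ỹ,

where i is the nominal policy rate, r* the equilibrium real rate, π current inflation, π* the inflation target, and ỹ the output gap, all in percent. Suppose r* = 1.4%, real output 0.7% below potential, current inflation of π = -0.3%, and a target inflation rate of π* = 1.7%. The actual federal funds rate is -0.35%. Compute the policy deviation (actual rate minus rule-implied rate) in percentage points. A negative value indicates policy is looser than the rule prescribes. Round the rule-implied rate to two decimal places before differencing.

Output 0.7% below potential → ỹ = -0.7.
i = 1.4 + (-0.3) + 0.59 × (-0.3 − 1.7) + 1.12 × (-0.7)
   = 1.4 − 0.3 − 1.18 − 0.784 = -0.86
Deviation = -0.35 − (-0.86) = 0.51 pp.

0.51 pp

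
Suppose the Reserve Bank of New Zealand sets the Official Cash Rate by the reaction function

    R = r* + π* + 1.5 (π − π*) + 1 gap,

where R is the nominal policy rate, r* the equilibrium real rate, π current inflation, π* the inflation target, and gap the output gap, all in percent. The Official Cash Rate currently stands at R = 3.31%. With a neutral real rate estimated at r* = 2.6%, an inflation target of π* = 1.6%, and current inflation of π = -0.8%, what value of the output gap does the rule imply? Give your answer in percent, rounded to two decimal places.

1 gap = 3.31 − 2.6 − 1.6 − 1.5 × ((-0.8) − 1.6) = 2.71
gap = 2.71 / 1 = 2.71

2.71%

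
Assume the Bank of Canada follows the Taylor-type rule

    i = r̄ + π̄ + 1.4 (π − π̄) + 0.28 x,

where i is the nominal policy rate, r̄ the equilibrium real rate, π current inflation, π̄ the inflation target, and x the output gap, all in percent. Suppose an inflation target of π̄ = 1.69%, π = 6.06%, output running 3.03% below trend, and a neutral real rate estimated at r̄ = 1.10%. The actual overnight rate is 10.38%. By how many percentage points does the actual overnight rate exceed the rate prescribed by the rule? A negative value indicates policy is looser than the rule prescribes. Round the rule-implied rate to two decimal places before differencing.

Output 3.03% below potential → x = -3.03.
i = 1.10 + 1.69 + 1.4 × (6.06 − 1.69) + 0.28 × (-3.03)
   = 1.10 + 1.69 + 6.118 − 0.8484 = 8.06
Deviation = 10.38 − 8.06 = 2.32 pp.

2.32 pp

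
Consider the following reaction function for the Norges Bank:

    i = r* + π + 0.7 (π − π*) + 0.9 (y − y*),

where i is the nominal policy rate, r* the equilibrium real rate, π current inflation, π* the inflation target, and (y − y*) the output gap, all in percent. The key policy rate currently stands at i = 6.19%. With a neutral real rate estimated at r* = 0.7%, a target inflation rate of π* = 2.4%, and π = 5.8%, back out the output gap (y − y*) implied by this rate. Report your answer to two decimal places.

-2.99%

0.9 (y − y*) = 6.19 − 0.7 − 5.8 − 0.7 × (5.8 − 2.4) = -2.69
(y − y*) = -2.69 / 0.9 = -2.99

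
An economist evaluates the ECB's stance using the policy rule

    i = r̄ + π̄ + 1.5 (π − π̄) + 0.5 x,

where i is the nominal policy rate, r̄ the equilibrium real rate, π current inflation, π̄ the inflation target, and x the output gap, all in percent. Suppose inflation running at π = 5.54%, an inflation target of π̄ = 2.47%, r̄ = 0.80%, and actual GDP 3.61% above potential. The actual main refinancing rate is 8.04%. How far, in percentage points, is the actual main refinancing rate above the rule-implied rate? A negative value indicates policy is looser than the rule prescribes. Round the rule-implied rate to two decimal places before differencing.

Output 3.61% above potential → x = 3.61.
i = 0.80 + 2.47 + 1.5 × (5.54 − 2.47) + 0.5 × 3.61
   = 0.80 + 2.47 + 4.605 + 1.805 = 9.68
Deviation = 8.04 − 9.68 = -1.64 pp.

-1.64 pp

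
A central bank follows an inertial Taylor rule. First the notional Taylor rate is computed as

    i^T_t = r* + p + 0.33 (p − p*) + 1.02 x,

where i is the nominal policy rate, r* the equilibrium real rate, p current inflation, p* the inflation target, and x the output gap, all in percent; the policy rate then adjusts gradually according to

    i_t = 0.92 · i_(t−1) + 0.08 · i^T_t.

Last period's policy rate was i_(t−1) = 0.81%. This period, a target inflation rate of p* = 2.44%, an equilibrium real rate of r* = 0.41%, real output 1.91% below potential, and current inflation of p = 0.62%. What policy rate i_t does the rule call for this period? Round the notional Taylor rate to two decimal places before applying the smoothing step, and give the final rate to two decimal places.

0.62%

Output 1.91% below potential → x = -1.91.
i^T_t = 0.41 + 0.62 + 0.33 × (0.62 − 2.44) + 1.02 × (-1.91)
   = 0.41 + 0.62 − 0.6006 − 1.9482 = -1.52
i_t = 0.92 × 0.81 + 0.08 × (-1.52) = 0.7452 − 0.1216 = 0.62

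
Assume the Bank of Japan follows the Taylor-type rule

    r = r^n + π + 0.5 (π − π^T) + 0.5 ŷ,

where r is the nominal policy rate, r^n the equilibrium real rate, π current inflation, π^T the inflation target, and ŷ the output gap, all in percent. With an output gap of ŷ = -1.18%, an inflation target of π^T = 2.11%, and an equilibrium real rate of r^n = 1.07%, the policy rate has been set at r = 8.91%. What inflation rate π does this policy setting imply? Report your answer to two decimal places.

6.32%

Collecting π: r = r^n + (1 + 0.5) π − 0.5 π^T + 0.5 ŷ
1.5 π = 8.91 − 1.07 + 0.5 × 2.11 − 0.5 × (-1.18) = 9.485
π = 9.485 / 1.5 = 6.32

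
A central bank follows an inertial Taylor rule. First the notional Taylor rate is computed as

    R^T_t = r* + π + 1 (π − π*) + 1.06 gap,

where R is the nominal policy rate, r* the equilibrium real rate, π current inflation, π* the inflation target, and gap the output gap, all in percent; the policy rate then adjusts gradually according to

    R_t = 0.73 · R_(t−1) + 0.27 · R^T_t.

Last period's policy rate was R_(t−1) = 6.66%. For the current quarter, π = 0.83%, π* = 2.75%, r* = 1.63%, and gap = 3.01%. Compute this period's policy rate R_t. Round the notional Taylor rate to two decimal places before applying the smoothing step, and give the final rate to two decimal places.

5.87%

R^T_t = 1.63 + 0.83 + 1 × (0.83 − 2.75) + 1.06 × 3.01
   = 1.63 + 0.83 − 1.92 + 3.1906 = 3.73
R_t = 0.73 × 6.66 + 0.27 × 3.73 = 4.8618 + 1.0071 = 5.87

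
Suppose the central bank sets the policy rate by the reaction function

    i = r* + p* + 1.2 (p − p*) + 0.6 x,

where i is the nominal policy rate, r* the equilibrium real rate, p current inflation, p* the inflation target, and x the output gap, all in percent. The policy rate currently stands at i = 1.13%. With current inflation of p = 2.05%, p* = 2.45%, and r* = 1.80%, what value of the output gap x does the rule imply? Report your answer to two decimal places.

-4.40%

0.6 x = 1.13 − 1.80 − 2.45 − 1.2 × (2.05 − 2.45) = -2.64
x = -2.64 / 0.6 = -4.40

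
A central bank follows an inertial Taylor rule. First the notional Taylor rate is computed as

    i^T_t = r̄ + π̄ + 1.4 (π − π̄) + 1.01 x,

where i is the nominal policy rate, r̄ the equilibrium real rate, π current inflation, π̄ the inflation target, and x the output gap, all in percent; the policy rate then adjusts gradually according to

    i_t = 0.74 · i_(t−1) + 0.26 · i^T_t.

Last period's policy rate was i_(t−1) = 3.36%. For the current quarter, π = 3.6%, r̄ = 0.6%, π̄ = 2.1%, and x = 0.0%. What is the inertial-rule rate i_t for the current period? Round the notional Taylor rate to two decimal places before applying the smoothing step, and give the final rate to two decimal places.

i^T_t = 0.6 + 2.1 + 1.4 × (3.6 − 2.1) + 1.01 × 0.0
   = 0.6 + 2.1 + 2.1 + 0 = 4.80
i_t = 0.74 × 3.36 + 0.26 × 4.80 = 2.4864 + 1.248 = 3.73

3.73%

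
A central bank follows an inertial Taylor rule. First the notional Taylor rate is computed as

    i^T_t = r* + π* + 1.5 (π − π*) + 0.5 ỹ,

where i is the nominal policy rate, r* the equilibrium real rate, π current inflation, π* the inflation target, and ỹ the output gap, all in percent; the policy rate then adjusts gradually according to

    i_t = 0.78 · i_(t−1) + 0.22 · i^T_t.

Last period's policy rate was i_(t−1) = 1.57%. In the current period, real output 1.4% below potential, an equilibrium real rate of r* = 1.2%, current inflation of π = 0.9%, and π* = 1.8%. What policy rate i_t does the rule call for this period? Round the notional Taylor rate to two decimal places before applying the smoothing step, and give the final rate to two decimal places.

Output 1.4% below potential → ỹ = -1.4.
i^T_t = 1.2 + 1.8 + 1.5 × (0.9 − 1.8) + 0.5 × (-1.4)
   = 1.2 + 1.8 − 1.35 − 0.7 = 0.95
i_t = 0.78 × 1.57 + 0.22 × 0.95 = 1.2246 + 0.209 = 1.43

1.43%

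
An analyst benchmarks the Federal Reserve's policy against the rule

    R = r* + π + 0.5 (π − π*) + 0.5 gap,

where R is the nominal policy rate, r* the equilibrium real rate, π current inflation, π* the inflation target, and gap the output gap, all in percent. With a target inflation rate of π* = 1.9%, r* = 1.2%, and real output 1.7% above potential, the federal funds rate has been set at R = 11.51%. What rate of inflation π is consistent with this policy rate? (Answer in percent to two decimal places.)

Output 1.7% above potential → gap = 1.7.
Collecting π: R = r* + (1 + 0.5) π − 0.5 π* + 0.5 gap
1.5 π = 11.51 − 1.2 + 0.5 × 1.9 − 0.5 × 1.7 = 10.41
π = 10.41 / 1.5 = 6.94

6.94%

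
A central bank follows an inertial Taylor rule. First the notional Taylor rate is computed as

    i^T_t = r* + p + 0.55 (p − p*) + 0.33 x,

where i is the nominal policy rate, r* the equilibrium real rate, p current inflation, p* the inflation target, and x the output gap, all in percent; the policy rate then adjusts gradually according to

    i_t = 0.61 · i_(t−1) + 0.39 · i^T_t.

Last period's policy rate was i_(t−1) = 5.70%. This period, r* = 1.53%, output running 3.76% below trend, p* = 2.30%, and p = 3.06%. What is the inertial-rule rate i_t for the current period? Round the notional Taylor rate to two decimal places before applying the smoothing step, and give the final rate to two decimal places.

Output 3.76% below potential → x = -3.76.
i^T_t = 1.53 + 3.06 + 0.55 × (3.06 − 2.30) + 0.33 × (-3.76)
   = 1.53 + 3.06 + 0.418 − 1.2408 = 3.77
i_t = 0.61 × 5.70 + 0.39 × 3.77 = 3.477 + 1.4703 = 4.95

4.95%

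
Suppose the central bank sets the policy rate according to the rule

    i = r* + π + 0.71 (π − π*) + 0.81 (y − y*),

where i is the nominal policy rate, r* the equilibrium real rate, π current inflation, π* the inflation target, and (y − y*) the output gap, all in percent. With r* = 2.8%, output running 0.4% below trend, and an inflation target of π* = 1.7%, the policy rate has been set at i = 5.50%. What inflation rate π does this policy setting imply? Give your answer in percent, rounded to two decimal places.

2.47%

Output 0.4% below potential → (y − y*) = -0.4.
Collecting π: i = r* + (1 + 0.71) π − 0.71 π* + 0.81 (y − y*)
1.71 π = 5.50 − 2.8 + 0.71 × 1.7 − 0.81 × (-0.4) = 4.231
π = 4.231 / 1.71 = 2.47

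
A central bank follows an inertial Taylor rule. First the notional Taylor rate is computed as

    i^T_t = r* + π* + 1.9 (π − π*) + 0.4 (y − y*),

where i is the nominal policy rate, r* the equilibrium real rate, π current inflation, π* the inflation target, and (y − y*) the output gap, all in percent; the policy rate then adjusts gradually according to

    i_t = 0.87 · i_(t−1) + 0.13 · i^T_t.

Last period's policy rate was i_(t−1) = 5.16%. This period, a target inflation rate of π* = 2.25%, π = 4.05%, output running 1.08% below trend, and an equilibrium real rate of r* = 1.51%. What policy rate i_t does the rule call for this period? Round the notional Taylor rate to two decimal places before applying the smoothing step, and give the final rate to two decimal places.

Output 1.08% below potential → (y − y*) = -1.08.
i^T_t = 1.51 + 2.25 + 1.9 × (4.05 − 2.25) + 0.4 × (-1.08)
   = 1.51 + 2.25 + 3.42 − 0.432 = 6.75
i_t = 0.87 × 5.16 + 0.13 × 6.75 = 4.4892 + 0.8775 = 5.37

5.37%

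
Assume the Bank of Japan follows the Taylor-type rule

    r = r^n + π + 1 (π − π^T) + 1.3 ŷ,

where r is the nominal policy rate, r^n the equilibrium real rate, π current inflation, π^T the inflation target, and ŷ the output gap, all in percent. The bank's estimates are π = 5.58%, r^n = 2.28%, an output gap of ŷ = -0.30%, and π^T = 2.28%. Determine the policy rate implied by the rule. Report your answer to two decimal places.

10.77%

r = 2.28 + 5.58 + 1 × (5.58 − 2.28) + 1.3 × (-0.30)
   = 2.28 + 5.58 + 3.3 − 0.39 = 10.77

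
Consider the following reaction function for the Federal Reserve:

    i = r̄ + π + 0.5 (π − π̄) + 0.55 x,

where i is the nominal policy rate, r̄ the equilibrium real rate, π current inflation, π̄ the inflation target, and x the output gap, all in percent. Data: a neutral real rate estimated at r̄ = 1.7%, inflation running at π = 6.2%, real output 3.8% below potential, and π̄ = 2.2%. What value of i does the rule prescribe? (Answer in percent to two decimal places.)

Output 3.8% below potential → x = -3.8.
i = 1.7 + 6.2 + 0.5 × (6.2 − 2.2) + 0.55 × (-3.8)
   = 1.7 + 6.2 + 2 − 2.09 = 7.81

7.81%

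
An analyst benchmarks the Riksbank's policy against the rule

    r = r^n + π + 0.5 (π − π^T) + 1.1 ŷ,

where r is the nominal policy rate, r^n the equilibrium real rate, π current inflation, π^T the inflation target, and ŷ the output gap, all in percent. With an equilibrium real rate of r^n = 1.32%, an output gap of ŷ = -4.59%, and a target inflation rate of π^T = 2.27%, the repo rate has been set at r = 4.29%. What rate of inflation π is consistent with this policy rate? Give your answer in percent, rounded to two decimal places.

Collecting π: r = r^n + (1 + 0.5) π − 0.5 π^T + 1.1 ŷ
1.5 π = 4.29 − 1.32 + 0.5 × 2.27 − 1.1 × (-4.59) = 9.154
π = 9.154 / 1.5 = 6.10

6.10%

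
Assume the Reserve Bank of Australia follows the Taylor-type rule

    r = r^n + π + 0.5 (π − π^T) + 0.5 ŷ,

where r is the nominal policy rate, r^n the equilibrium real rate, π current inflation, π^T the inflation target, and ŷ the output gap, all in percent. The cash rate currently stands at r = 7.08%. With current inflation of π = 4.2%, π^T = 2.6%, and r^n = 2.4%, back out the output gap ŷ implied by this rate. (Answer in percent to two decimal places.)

-0.64%

0.5 ŷ = 7.08 − 2.4 − 4.2 − 0.5 × (4.2 − 2.6) = -0.32
ŷ = -0.32 / 0.5 = -0.64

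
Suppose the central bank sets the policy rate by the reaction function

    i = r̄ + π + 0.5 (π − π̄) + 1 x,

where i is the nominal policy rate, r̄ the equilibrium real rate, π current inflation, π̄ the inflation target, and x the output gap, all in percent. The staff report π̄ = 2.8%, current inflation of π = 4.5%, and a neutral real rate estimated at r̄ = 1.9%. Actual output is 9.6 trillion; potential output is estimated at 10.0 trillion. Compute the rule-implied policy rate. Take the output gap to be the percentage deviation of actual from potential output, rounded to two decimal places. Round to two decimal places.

Output gap = 100 × (9.6 − 10.0) / 10.0 = -4.00%.
i = 1.90 + 4.50 + 0.5 × (4.50 − 2.80) + 1 × (-4.00)
   = 1.90 + 4.5 + 0.85 − 4 = 3.25

3.25%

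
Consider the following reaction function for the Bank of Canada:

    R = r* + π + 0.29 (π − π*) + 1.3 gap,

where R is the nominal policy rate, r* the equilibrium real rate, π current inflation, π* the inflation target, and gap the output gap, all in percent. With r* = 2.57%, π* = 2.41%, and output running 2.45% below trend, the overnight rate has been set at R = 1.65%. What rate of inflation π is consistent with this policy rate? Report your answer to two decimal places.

2.30%

Output 2.45% below potential → gap = -2.45.
Collecting π: R = r* + (1 + 0.29) π − 0.29 π* + 1.3 gap
1.29 π = 1.65 − 2.57 + 0.29 × 2.41 − 1.3 × (-2.45) = 2.9639
π = 2.9639 / 1.29 = 2.30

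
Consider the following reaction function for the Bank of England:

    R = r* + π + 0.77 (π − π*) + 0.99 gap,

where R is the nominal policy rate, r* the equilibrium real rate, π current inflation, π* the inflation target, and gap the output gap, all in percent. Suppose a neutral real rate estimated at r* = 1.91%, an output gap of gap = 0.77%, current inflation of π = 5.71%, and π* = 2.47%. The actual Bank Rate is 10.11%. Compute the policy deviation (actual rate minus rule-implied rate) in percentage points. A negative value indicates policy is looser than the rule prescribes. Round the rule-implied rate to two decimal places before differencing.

-0.77 pp

R = 1.91 + 5.71 + 0.77 × (5.71 − 2.47) + 0.99 × 0.77
   = 1.91 + 5.71 + 2.4948 + 0.7623 = 10.88
Deviation = 10.11 − 10.88 = -0.77 pp.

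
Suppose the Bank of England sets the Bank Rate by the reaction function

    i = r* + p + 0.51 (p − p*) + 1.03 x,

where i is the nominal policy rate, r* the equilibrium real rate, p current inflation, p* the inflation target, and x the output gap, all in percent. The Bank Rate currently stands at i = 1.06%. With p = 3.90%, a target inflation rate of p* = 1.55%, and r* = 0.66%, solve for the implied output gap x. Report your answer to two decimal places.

1.03 x = 1.06 − 0.66 − 3.90 − 0.51 × (3.90 − 1.55) = -4.6985
x = -4.6985 / 1.03 = -4.56

-4.56%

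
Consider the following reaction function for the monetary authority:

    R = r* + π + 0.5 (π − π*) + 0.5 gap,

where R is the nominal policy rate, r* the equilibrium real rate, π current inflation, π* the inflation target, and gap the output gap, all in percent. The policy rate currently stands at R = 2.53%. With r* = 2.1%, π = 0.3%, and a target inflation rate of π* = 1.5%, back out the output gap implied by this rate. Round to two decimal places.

1.46%

0.5 gap = 2.53 − 2.1 − 0.3 − 0.5 × (0.3 − 1.5) = 0.73
gap = 0.73 / 0.5 = 1.46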